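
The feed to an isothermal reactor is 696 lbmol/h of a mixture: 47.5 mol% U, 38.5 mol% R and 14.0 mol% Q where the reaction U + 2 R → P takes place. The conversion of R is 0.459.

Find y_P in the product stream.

R reacted = 0.459 × 268 = 123 lbmol/h; ν_R = −2, so ξ = 123/2 = 61.5 lbmol/h.
Outlet amounts (n = n₀ + ν ξ):
  U: 330.6 − 1(61.5) = 269.1
  R: 268 − 2(61.5) = 145
  P: 0 + 1(61.5) = 61.5
  Q: 97.44 (inert)
Total out = 573 lbmol/h; y_P = 61.5 / 573 = 0.1073.

0.107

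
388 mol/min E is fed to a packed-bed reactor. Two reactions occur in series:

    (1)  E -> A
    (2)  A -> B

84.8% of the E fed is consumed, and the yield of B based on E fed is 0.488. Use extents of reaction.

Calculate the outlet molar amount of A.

Conversion of E: E consumed = 1ξ₁ = 0.848 × 388 → ξ₁ = 329 mol/min.
Yield of B: 1ξ₂ / 388 = 0.488 → ξ₂ = 189.3 mol/min.
Outlet amounts (n = n₀ + Σ ν·ξ):
  E: 388 − 1(329) = 58.98
  A: 0 + 1(329) − 1(189.3) = 139.7
  B: 0 + 1(189.3) = 189.3

140 mol/min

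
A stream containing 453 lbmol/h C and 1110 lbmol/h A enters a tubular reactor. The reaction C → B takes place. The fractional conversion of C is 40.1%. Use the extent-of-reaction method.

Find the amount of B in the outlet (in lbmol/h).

C reacted = 0.401 × 453 = 181.7 lbmol/h; ν_C = −1, so ξ = 181.7/1 = 181.7 lbmol/h.
Outlet amounts (n = n₀ + ν ξ):
  C: 453 − 1(181.7) = 271.3
  B: 0 + 1(181.7) = 181.7
  A: 1110 (inert)

182 lbmol/h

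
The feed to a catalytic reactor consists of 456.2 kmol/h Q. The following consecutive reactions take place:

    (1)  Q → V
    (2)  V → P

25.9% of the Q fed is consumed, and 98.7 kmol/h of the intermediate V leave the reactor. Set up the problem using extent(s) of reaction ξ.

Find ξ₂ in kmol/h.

Conversion of Q: Q consumed = 1ξ₁ = 0.259 × 456.2 → ξ₁ = 118.2 kmol/h.
V balance: n_V = 0 + 1ξ₁ − 1ξ₂ = 98.7 → ξ₂ = (1·118.2 − 98.7)/1 = 19.46 kmol/h.
Outlet amounts (n = n₀ + Σ ν·ξ):
  Q: 456.2 − 1(118.2) = 338
  V: 0 + 1(118.2) − 1(19.46) = 98.7
  P: 0 + 1(19.46) = 19.46

ξ₂ = 19.5 kmol/h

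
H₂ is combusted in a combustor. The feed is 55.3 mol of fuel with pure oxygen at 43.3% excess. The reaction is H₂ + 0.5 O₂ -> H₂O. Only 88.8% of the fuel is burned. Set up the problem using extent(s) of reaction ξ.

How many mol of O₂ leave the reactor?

Stoichiometric O₂ = 0.5 × 55.3 = 27.65 mol; O₂ fed = 27.65 × 1.433 = 39.62 mol.
Fuel reacted = 0.888 × 55.3 → ξ = 49.11 mol.
Outlet (n = n₀ + ν ξ):
  H₂: 55.3 − 1(49.11) = 6.194
  O₂: 39.62 − 0.5(49.11) = 15.07
  H₂O: 0 + 1(49.11) = 49.11

15.1 mol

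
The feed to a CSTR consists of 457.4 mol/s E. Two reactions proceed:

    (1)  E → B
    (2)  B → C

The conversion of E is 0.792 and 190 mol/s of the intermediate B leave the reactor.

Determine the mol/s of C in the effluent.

172 mol/s

Conversion of E: E consumed = 1ξ₁ = 0.792 × 457.4 → ξ₁ = 362.3 mol/s.
B balance: n_B = 0 + 1ξ₁ − 1ξ₂ = 190 → ξ₂ = (1·362.3 − 190)/1 = 172.3 mol/s.
Outlet amounts (n = n₀ + Σ ν·ξ):
  E: 457.4 − 1(362.3) = 95.14
  B: 0 + 1(362.3) − 1(172.3) = 190
  C: 0 + 1(172.3) = 172.3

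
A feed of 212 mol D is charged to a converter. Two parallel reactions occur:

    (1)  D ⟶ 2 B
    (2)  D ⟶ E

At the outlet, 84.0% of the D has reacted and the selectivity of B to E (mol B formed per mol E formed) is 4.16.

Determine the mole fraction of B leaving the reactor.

Conversion of D: D consumed = 0.84 × 212 = 178.1 mol = 1ξ₁ + 1ξ₂.
Selectivity: 2ξ₁ / (1ξ₂) = 4.16 → ξ₁ = 2.08 ξ₂.
Substitute: (1·2.08 + 1) ξ₂ = 178.1 → ξ₂ = 57.82 mol, ξ₁ = 120.3 mol.
Outlet amounts (n = n₀ + Σ ν·ξ):
  D: 212 − 1(120.3) − 1(57.82) = 33.92
  B: 0 + 2(120.3) = 240.5
  E: 0 + 1(57.82) = 57.82
Total out = 332.3 mol; y_B = 240.5 / 332.3 = 0.7239.

0.724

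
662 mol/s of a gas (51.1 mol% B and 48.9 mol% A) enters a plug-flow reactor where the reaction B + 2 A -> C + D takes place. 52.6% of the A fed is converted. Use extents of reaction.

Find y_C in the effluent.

0.148

A reacted = 0.526 × 323.7 = 170.3 mol/s; ν_A = −2, so ξ = 170.3/2 = 85.14 mol/s.
Outlet amounts (n = n₀ + ν ξ):
  B: 338.3 − 1(85.14) = 253.1
  A: 323.7 − 2(85.14) = 153.4
  C: 0 + 1(85.14) = 85.14
  D: 0 + 1(85.14) = 85.14
Total out = 576.9 mol/s; y_C = 85.14 / 576.9 = 0.1476.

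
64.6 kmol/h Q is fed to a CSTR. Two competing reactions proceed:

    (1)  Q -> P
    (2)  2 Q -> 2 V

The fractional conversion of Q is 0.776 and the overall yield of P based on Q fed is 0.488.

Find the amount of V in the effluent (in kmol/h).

18.6 kmol/h

Yield of P: 1ξ₁ / 64.6 = 0.488 → ξ₁ = 31.52 kmol/h.
Conversion of Q: 1ξ₁ + 2ξ₂ = 0.776 × 64.6 = 50.13 → ξ₂ = 9.302 kmol/h.
Outlet amounts (n = n₀ + Σ ν·ξ):
  Q: 64.6 − 1(31.52) − 2(9.302) = 14.47
  P: 0 + 1(31.52) = 31.52
  V: 0 + 2(9.302) = 18.6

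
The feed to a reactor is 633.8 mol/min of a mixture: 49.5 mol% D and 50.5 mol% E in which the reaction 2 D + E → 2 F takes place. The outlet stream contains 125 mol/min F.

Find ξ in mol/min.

For F: n = n₀ + 2ξ → 125 = 0 + 2ξ, giving ξ = 62.5 mol/min.
Outlet amounts (n = n₀ + ν ξ):
  D: 313.7 − 2(62.5) = 188.7
  E: 320.1 − 1(62.5) = 257.6
  F: 0 + 2(62.5) = 125

ξ = 62.5 mol/min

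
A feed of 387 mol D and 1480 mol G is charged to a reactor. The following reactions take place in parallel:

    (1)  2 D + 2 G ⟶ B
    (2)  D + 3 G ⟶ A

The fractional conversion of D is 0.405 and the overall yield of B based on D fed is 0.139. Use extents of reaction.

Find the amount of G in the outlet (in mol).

Yield of B: 1ξ₁ / 387 = 0.139 → ξ₁ = 53.79 mol.
Conversion of D: 2ξ₁ + 1ξ₂ = 0.405 × 387 = 156.7 → ξ₂ = 49.15 mol.
Outlet amounts (n = n₀ + Σ ν·ξ):
  D: 387 − 2(53.79) − 1(49.15) = 230.3
  G: 1480 − 2(53.79) − 3(49.15) = 1225
  B: 0 + 1(53.79) = 53.79
  A: 0 + 1(49.15) = 49.15

1220 mol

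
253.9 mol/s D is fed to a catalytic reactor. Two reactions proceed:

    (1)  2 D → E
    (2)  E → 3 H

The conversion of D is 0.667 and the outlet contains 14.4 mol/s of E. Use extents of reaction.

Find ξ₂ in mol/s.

ξ₂ = 70.3 mol/s

Conversion of D: D consumed = 2ξ₁ = 0.667 × 253.9 → ξ₁ = 84.68 mol/s.
E balance: n_E = 0 + 1ξ₁ − 1ξ₂ = 14.4 → ξ₂ = (1·84.68 − 14.4)/1 = 70.28 mol/s.
Outlet amounts (n = n₀ + Σ ν·ξ):
  D: 253.9 − 2(84.68) = 84.55
  E: 0 + 1(84.68) − 1(70.28) = 14.4
  H: 0 + 3(70.28) = 210.8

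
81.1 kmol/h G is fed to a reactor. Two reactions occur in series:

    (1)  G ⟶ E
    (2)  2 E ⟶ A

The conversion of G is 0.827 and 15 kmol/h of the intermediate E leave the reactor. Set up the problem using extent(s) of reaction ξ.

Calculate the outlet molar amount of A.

26 kmol/h

Conversion of G: G consumed = 1ξ₁ = 0.827 × 81.1 → ξ₁ = 67.07 kmol/h.
E balance: n_E = 0 + 1ξ₁ − 2ξ₂ = 15 → ξ₂ = (1·67.07 − 15)/2 = 26.03 kmol/h.
Outlet amounts (n = n₀ + Σ ν·ξ):
  G: 81.1 − 1(67.07) = 14.03
  E: 0 + 1(67.07) − 2(26.03) = 15
  A: 0 + 1(26.03) = 26.03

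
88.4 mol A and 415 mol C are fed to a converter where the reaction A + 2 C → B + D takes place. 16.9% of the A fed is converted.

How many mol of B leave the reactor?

14.9 mol

A reacted = 0.169 × 88.4 = 14.94 mol; ν_A = −1, so ξ = 14.94/1 = 14.94 mol.
Outlet amounts (n = n₀ + ν ξ):
  A: 88.4 − 1(14.94) = 73.46
  C: 415 − 2(14.94) = 385.1
  B: 0 + 1(14.94) = 14.94
  D: 0 + 1(14.94) = 14.94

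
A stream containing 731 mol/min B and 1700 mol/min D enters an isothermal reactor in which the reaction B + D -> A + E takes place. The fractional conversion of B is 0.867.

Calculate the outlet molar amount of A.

B reacted = 0.867 × 731 = 633.8 mol/min; ν_B = −1, so ξ = 633.8/1 = 633.8 mol/min.
Outlet amounts (n = n₀ + ν ξ):
  B: 731 − 1(633.8) = 97.22
  D: 1700 − 1(633.8) = 1066
  A: 0 + 1(633.8) = 633.8
  E: 0 + 1(633.8) = 633.8

634 mol/min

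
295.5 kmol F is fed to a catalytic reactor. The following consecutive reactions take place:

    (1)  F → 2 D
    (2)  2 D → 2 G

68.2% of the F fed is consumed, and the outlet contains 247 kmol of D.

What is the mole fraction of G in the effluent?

Conversion of F: F consumed = 1ξ₁ = 0.682 × 295.5 → ξ₁ = 201.5 kmol.
D balance: n_D = 0 + 2ξ₁ − 2ξ₂ = 247 → ξ₂ = (2·201.5 − 247)/2 = 78.03 kmol.
Outlet amounts (n = n₀ + Σ ν·ξ):
  F: 295.5 − 1(201.5) = 93.97
  D: 0 + 2(201.5) − 2(78.03) = 247
  G: 0 + 2(78.03) = 156.1
Total out = 497 kmol; y_G = 156.1 / 497 = 0.314.

0.314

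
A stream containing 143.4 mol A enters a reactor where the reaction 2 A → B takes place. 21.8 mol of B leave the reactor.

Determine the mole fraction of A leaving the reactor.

0.821

For B: n = n₀ + 1ξ → 21.8 = 0 + 1ξ, giving ξ = 21.8 mol.
Outlet amounts (n = n₀ + ν ξ):
  A: 143.4 − 2(21.8) = 99.8
  B: 0 + 1(21.8) = 21.8
Total out = 121.6 mol; y_A = 99.8 / 121.6 = 0.8207.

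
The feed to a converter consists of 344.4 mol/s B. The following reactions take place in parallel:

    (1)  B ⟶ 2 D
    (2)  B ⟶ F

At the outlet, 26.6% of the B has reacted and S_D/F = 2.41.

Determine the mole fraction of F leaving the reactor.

0.105

Conversion of B: B consumed = 0.266 × 344.4 = 91.61 mol/s = 1ξ₁ + 1ξ₂.
Selectivity: 2ξ₁ / (1ξ₂) = 2.41 → ξ₁ = 1.205 ξ₂.
Substitute: (1·1.205 + 1) ξ₂ = 91.61 → ξ₂ = 41.55 mol/s, ξ₁ = 50.06 mol/s.
Outlet amounts (n = n₀ + Σ ν·ξ):
  B: 344.4 − 1(50.06) − 1(41.55) = 252.8
  D: 0 + 2(50.06) = 100.1
  F: 0 + 1(41.55) = 41.55
Total out = 394.5 mol/s; y_F = 41.55 / 394.5 = 0.1053.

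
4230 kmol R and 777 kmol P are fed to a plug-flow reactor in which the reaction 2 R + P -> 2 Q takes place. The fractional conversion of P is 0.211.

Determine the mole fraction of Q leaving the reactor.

0.0677

P reacted = 0.211 × 777 = 163.9 kmol; ν_P = −1, so ξ = 163.9/1 = 163.9 kmol.
Outlet amounts (n = n₀ + ν ξ):
  R: 4230 − 2(163.9) = 3902
  P: 777 − 1(163.9) = 613.1
  Q: 0 + 2(163.9) = 327.9
Total out = 4843 kmol; y_Q = 327.9 / 4843 = 0.0677.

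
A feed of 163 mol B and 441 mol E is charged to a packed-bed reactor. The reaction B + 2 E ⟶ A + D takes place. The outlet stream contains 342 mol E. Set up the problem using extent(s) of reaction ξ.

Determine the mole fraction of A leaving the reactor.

For E: n = n₀ − 2ξ → 342 = 441 − 2ξ, giving ξ = 49.5 mol.
Outlet amounts (n = n₀ + ν ξ):
  B: 163 − 1(49.5) = 113.5
  E: 441 − 2(49.5) = 342
  A: 0 + 1(49.5) = 49.5
  D: 0 + 1(49.5) = 49.5
Total out = 554.5 mol; y_A = 49.5 / 554.5 = 0.08927.

0.0893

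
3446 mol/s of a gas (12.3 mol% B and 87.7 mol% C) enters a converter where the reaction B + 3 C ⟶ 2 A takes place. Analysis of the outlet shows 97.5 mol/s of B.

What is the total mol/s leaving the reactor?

For B: n = n₀ − 1ξ → 97.5 = 423.9 − 1ξ, giving ξ = 326.4 mol/s.
Outlet amounts (n = n₀ + ν ξ):
  B: 423.9 − 1(326.4) = 97.5
  C: 3022 − 3(326.4) = 2043
  A: 0 + 2(326.4) = 652.7
Total out = 97.5 + 2043 + 652.7 = 2793 mol/s.

2790 mol/s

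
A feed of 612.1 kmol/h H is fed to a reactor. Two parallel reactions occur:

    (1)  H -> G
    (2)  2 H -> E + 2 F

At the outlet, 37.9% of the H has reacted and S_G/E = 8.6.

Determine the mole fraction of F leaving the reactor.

Conversion of H: H consumed = 0.379 × 612.1 = 232 kmol/h = 1ξ₁ + 2ξ₂.
Selectivity: 1ξ₁ / (1ξ₂) = 8.6 → ξ₁ = 8.6 ξ₂.
Substitute: (1·8.6 + 2) ξ₂ = 232 → ξ₂ = 21.89 kmol/h, ξ₁ = 188.2 kmol/h.
Outlet amounts (n = n₀ + Σ ν·ξ):
  H: 612.1 − 1(188.2) − 2(21.89) = 380.1
  G: 0 + 1(188.2) = 188.2
  E: 0 + 1(21.89) = 21.89
  F: 0 + 2(21.89) = 43.77
Total out = 634 kmol/h; y_F = 43.77 / 634 = 0.06904.

0.069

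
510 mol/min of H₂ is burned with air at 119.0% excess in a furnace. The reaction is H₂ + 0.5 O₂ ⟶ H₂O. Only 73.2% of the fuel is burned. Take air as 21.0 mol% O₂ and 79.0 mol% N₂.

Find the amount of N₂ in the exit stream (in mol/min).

2100 mol/min

Stoichiometric O₂ = 0.5 × 510 = 255 mol/min; O₂ fed = 255 × 2.190 = 558.4 mol/min.
N₂ fed = 558.4 × 79/21 = 2101 mol/min.
Fuel reacted = 0.732 × 510 → ξ = 373.3 mol/min.
Outlet (n = n₀ + ν ξ):
  H₂: 510 − 1(373.3) = 136.7
  O₂: 558.4 − 0.5(373.3) = 371.8
  N₂: 2101 (inert)
  H₂O: 0 + 1(373.3) = 373.3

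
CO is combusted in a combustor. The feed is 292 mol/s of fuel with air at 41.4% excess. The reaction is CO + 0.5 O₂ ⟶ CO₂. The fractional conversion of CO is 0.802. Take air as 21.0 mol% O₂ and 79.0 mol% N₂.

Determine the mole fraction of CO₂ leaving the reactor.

0.202

Stoichiometric O₂ = 0.5 × 292 = 146 mol/s; O₂ fed = 146 × 1.414 = 206.4 mol/s.
N₂ fed = 206.4 × 79/21 = 776.6 mol/s.
Fuel reacted = 0.802 × 292 → ξ = 234.2 mol/s.
Outlet (n = n₀ + ν ξ):
  CO: 292 − 1(234.2) = 57.82
  O₂: 206.4 − 0.5(234.2) = 89.35
  N₂: 776.6 (inert)
  CO₂: 0 + 1(234.2) = 234.2
Total out = 1158 mol/s; y_CO₂ = 234.2 / 1158 = 0.2022.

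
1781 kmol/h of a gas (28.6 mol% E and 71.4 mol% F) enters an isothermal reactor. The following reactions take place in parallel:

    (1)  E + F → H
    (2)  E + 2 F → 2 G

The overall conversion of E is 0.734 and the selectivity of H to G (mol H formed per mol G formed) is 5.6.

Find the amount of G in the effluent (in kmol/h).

61.3 kmol/h

Conversion of E: E consumed = 0.734 × 509.4 = 373.9 kmol/h = 1ξ₁ + 1ξ₂.
Selectivity: 1ξ₁ / (2ξ₂) = 5.6 → ξ₁ = 11.2 ξ₂.
Substitute: (1·11.2 + 1) ξ₂ = 373.9 → ξ₂ = 30.65 kmol/h, ξ₁ = 343.2 kmol/h.
Outlet amounts (n = n₀ + Σ ν·ξ):
  E: 509.4 − 1(343.2) − 1(30.65) = 135.5
  F: 1272 − 1(343.2) − 2(30.65) = 867.1
  H: 0 + 1(343.2) = 343.2
  G: 0 + 2(30.65) = 61.29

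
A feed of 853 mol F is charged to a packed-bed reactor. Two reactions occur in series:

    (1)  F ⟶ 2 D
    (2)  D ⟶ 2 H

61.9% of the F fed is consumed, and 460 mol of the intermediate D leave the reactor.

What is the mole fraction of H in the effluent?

Conversion of F: F consumed = 1ξ₁ = 0.619 × 853 → ξ₁ = 528 mol.
D balance: n_D = 0 + 2ξ₁ − 1ξ₂ = 460 → ξ₂ = (2·528 − 460)/1 = 596 mol.
Outlet amounts (n = n₀ + Σ ν·ξ):
  F: 853 − 1(528) = 325
  D: 0 + 2(528) − 1(596) = 460
  H: 0 + 2(596) = 1192
Total out = 1977 mol; y_H = 1192 / 1977 = 0.6029.

0.603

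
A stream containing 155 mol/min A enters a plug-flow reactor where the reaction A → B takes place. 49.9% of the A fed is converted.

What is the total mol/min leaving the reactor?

A reacted = 0.499 × 155 = 77.34 mol/min; ν_A = −1, so ξ = 77.34/1 = 77.34 mol/min.
Outlet amounts (n = n₀ + ν ξ):
  A: 155 − 1(77.34) = 77.66
  B: 0 + 1(77.34) = 77.34
Total out = 77.66 + 77.34 = 155 mol/min.

155 mol/min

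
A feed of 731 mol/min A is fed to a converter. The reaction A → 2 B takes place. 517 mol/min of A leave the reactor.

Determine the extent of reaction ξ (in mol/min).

ξ = 214 mol/min

For A: n = n₀ − 1ξ → 517 = 731 − 1ξ, giving ξ = 214 mol/min.
Outlet amounts (n = n₀ + ν ξ):
  A: 731 − 1(214) = 517
  B: 0 + 2(214) = 428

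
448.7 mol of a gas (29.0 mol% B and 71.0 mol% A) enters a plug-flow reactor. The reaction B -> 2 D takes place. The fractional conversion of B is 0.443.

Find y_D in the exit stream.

B reacted = 0.443 × 130.1 = 57.64 mol; ν_B = −1, so ξ = 57.64/1 = 57.64 mol.
Outlet amounts (n = n₀ + ν ξ):
  B: 130.1 − 1(57.64) = 72.48
  D: 0 + 2(57.64) = 115.3
  A: 318.6 (inert)
Total out = 506.3 mol; y_D = 115.3 / 506.3 = 0.2277.

0.228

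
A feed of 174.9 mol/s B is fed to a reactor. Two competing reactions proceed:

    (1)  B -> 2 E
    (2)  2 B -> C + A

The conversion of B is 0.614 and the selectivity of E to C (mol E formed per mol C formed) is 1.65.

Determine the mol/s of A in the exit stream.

Conversion of B: B consumed = 0.614 × 174.9 = 107.4 mol/s = 1ξ₁ + 2ξ₂.
Selectivity: 2ξ₁ / (1ξ₂) = 1.65 → ξ₁ = 0.825 ξ₂.
Substitute: (1·0.825 + 2) ξ₂ = 107.4 → ξ₂ = 38.01 mol/s, ξ₁ = 31.36 mol/s.
Outlet amounts (n = n₀ + Σ ν·ξ):
  B: 174.9 − 1(31.36) − 2(38.01) = 67.51
  E: 0 + 2(31.36) = 62.72
  C: 0 + 1(38.01) = 38.01
  A: 0 + 1(38.01) = 38.01

38 mol/s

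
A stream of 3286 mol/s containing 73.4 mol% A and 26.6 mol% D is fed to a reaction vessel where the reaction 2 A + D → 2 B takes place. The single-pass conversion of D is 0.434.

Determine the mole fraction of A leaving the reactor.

D reacted = 0.434 × 874.1 = 379.3 mol/s; ν_D = −1, so ξ = 379.3/1 = 379.3 mol/s.
Outlet amounts (n = n₀ + ν ξ):
  A: 2412 − 2(379.3) = 1653
  D: 874.1 − 1(379.3) = 494.7
  B: 0 + 2(379.3) = 758.7
Total out = 2907 mol/s; y_A = 1653 / 2907 = 0.5688.

0.569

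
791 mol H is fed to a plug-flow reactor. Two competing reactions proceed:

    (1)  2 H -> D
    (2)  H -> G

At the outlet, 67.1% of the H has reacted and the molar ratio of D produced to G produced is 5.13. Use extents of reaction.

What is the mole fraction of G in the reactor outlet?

Conversion of H: H consumed = 0.671 × 791 = 530.8 mol = 2ξ₁ + 1ξ₂.
Selectivity: 1ξ₁ / (1ξ₂) = 5.13 → ξ₁ = 5.13 ξ₂.
Substitute: (2·5.13 + 1) ξ₂ = 530.8 → ξ₂ = 47.14 mol, ξ₁ = 241.8 mol.
Outlet amounts (n = n₀ + Σ ν·ξ):
  H: 791 − 2(241.8) − 1(47.14) = 260.2
  D: 0 + 1(241.8) = 241.8
  G: 0 + 1(47.14) = 47.14
Total out = 549.2 mol; y_G = 47.14 / 549.2 = 0.08583.

0.0858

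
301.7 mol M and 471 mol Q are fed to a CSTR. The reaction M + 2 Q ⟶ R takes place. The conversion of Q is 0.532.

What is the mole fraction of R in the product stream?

0.24

Q reacted = 0.532 × 471 = 250.6 mol; ν_Q = −2, so ξ = 250.6/2 = 125.3 mol.
Outlet amounts (n = n₀ + ν ξ):
  M: 301.7 − 1(125.3) = 176.4
  Q: 471 − 2(125.3) = 220.4
  R: 0 + 1(125.3) = 125.3
Total out = 522.1 mol; y_R = 125.3 / 522.1 = 0.24.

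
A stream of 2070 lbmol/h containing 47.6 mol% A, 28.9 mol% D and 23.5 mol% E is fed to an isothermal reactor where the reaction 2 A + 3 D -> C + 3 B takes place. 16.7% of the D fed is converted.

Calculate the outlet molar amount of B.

D reacted = 0.167 × 598.2 = 99.9 lbmol/h; ν_D = −3, so ξ = 99.9/3 = 33.3 lbmol/h.
Outlet amounts (n = n₀ + ν ξ):
  A: 985.3 − 2(33.3) = 918.7
  D: 598.2 − 3(33.3) = 498.3
  C: 0 + 1(33.3) = 33.3
  B: 0 + 3(33.3) = 99.9
  E: 486.4 (inert)

99.9 lbmol/h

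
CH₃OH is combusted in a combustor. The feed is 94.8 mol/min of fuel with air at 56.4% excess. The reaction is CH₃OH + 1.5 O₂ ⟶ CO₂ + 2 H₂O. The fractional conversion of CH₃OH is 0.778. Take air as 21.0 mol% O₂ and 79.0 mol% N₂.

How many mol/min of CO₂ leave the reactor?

73.8 mol/min

Stoichiometric O₂ = 1.5 × 94.8 = 142.2 mol/min; O₂ fed = 142.2 × 1.564 = 222.4 mol/min.
N₂ fed = 222.4 × 79/21 = 836.7 mol/min.
Fuel reacted = 0.778 × 94.8 → ξ = 73.75 mol/min.
Outlet (n = n₀ + ν ξ):
  CH₃OH: 94.8 − 1(73.75) = 21.05
  O₂: 222.4 − 1.5(73.75) = 111.8
  N₂: 836.7 (inert)
  CO₂: 0 + 1(73.75) = 73.75
  H₂O: 0 + 2(73.75) = 147.5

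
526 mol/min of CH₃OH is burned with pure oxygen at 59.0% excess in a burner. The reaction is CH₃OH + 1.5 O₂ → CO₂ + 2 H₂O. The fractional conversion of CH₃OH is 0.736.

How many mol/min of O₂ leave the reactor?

674 mol/min

Stoichiometric O₂ = 1.5 × 526 = 789 mol/min; O₂ fed = 789 × 1.590 = 1255 mol/min.
Fuel reacted = 0.736 × 526 → ξ = 387.1 mol/min.
Outlet (n = n₀ + ν ξ):
  CH₃OH: 526 − 1(387.1) = 138.9
  O₂: 1255 − 1.5(387.1) = 673.8
  CO₂: 0 + 1(387.1) = 387.1
  H₂O: 0 + 2(387.1) = 774.3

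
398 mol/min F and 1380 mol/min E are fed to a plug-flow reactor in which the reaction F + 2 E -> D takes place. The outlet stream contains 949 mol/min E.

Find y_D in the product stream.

For E: n = n₀ − 2ξ → 949 = 1380 − 2ξ, giving ξ = 215.5 mol/min.
Outlet amounts (n = n₀ + ν ξ):
  F: 398 − 1(215.5) = 182.5
  E: 1380 − 2(215.5) = 949
  D: 0 + 1(215.5) = 215.5
Total out = 1347 mol/min; y_D = 215.5 / 1347 = 0.16.

0.16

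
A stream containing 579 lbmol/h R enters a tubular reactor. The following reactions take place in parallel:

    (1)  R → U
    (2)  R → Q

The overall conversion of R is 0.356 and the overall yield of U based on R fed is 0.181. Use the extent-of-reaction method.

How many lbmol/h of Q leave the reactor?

Yield of U: 1ξ₁ / 579 = 0.181 → ξ₁ = 104.8 lbmol/h.
Conversion of R: 1ξ₁ + 1ξ₂ = 0.356 × 579 = 206.1 → ξ₂ = 101.3 lbmol/h.
Outlet amounts (n = n₀ + Σ ν·ξ):
  R: 579 − 1(104.8) − 1(101.3) = 372.9
  U: 0 + 1(104.8) = 104.8
  Q: 0 + 1(101.3) = 101.3

101 lbmol/h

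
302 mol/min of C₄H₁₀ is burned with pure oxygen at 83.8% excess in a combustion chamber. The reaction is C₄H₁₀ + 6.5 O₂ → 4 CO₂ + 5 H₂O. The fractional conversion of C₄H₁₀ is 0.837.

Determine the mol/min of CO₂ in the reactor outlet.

Stoichiometric O₂ = 6.5 × 302 = 1963 mol/min; O₂ fed = 1963 × 1.838 = 3608 mol/min.
Fuel reacted = 0.837 × 302 → ξ = 252.8 mol/min.
Outlet (n = n₀ + ν ξ):
  C₄H₁₀: 302 − 1(252.8) = 49.23
  O₂: 3608 − 6.5(252.8) = 1965
  CO₂: 0 + 4(252.8) = 1011
  H₂O: 0 + 5(252.8) = 1264

1010 mol/min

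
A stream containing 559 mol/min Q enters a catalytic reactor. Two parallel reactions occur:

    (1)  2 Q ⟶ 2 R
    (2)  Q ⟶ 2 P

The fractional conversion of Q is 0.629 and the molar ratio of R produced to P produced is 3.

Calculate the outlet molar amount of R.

Conversion of Q: Q consumed = 0.629 × 559 = 351.6 mol/min = 2ξ₁ + 1ξ₂.
Selectivity: 2ξ₁ / (2ξ₂) = 3 → ξ₁ = 3 ξ₂.
Substitute: (2·3 + 1) ξ₂ = 351.6 → ξ₂ = 50.23 mol/min, ξ₁ = 150.7 mol/min.
Outlet amounts (n = n₀ + Σ ν·ξ):
  Q: 559 − 2(150.7) − 1(50.23) = 207.4
  R: 0 + 2(150.7) = 301.4
  P: 0 + 2(50.23) = 100.5

301 mol/min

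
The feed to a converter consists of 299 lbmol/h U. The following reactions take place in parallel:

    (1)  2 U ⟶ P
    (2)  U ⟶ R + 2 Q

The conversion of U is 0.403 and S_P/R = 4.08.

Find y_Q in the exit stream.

0.0969

Conversion of U: U consumed = 0.403 × 299 = 120.5 lbmol/h = 2ξ₁ + 1ξ₂.
Selectivity: 1ξ₁ / (1ξ₂) = 4.08 → ξ₁ = 4.08 ξ₂.
Substitute: (2·4.08 + 1) ξ₂ = 120.5 → ξ₂ = 13.15 lbmol/h, ξ₁ = 53.67 lbmol/h.
Outlet amounts (n = n₀ + Σ ν·ξ):
  U: 299 − 2(53.67) − 1(13.15) = 178.5
  P: 0 + 1(53.67) = 53.67
  R: 0 + 1(13.15) = 13.15
  Q: 0 + 2(13.15) = 26.31
Total out = 271.6 lbmol/h; y_Q = 26.31 / 271.6 = 0.09685.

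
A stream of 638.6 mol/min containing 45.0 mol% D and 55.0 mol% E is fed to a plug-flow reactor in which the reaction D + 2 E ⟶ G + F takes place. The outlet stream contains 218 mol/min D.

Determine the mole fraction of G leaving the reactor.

For D: n = n₀ − 1ξ → 218 = 287.4 − 1ξ, giving ξ = 69.37 mol/min.
Outlet amounts (n = n₀ + ν ξ):
  D: 287.4 − 1(69.37) = 218
  E: 351.2 − 2(69.37) = 212.5
  G: 0 + 1(69.37) = 69.37
  F: 0 + 1(69.37) = 69.37
Total out = 569.2 mol/min; y_G = 69.37 / 569.2 = 0.1219.

0.122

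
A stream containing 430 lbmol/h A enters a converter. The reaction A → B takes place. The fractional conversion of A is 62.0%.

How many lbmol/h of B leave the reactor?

267 lbmol/h

A reacted = 0.62 × 430 = 266.6 lbmol/h; ν_A = −1, so ξ = 266.6/1 = 266.6 lbmol/h.
Outlet amounts (n = n₀ + ν ξ):
  A: 430 − 1(266.6) = 163.4
  B: 0 + 1(266.6) = 266.6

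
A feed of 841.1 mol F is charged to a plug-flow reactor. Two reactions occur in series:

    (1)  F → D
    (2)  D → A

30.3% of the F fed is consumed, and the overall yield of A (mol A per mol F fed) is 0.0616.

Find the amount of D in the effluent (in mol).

Conversion of F: F consumed = 1ξ₁ = 0.303 × 841.1 → ξ₁ = 254.9 mol.
Yield of A: 1ξ₂ / 841.1 = 0.0616 → ξ₂ = 51.81 mol.
Outlet amounts (n = n₀ + Σ ν·ξ):
  F: 841.1 − 1(254.9) = 586.2
  D: 0 + 1(254.9) − 1(51.81) = 203
  A: 0 + 1(51.81) = 51.81

203 mol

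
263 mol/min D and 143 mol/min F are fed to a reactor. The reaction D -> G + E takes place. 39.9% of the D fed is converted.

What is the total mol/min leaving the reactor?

511 mol/min

D reacted = 0.399 × 263 = 104.9 mol/min; ν_D = −1, so ξ = 104.9/1 = 104.9 mol/min.
Outlet amounts (n = n₀ + ν ξ):
  D: 263 − 1(104.9) = 158.1
  G: 0 + 1(104.9) = 104.9
  E: 0 + 1(104.9) = 104.9
  F: 143 (inert)
Total out = 158.1 + 104.9 + 104.9 + 143 = 510.9 mol/min.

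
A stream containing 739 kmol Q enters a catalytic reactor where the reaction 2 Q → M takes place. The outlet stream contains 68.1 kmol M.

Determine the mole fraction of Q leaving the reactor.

For M: n = n₀ + 1ξ → 68.1 = 0 + 1ξ, giving ξ = 68.1 kmol.
Outlet amounts (n = n₀ + ν ξ):
  Q: 739 − 2(68.1) = 602.8
  M: 0 + 1(68.1) = 68.1
Total out = 670.9 kmol; y_Q = 602.8 / 670.9 = 0.8985.

0.898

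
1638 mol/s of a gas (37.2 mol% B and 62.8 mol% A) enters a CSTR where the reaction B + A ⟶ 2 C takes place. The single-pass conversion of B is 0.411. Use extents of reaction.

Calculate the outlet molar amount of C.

501 mol/s

B reacted = 0.411 × 609.3 = 250.4 mol/s; ν_B = −1, so ξ = 250.4/1 = 250.4 mol/s.
Outlet amounts (n = n₀ + ν ξ):
  B: 609.3 − 1(250.4) = 358.9
  A: 1029 − 1(250.4) = 778.2
  C: 0 + 2(250.4) = 500.9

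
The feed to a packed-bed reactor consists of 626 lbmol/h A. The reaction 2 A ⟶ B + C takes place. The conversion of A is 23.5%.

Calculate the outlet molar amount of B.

73.6 lbmol/h

A reacted = 0.235 × 626 = 147.1 lbmol/h; ν_A = −2, so ξ = 147.1/2 = 73.55 lbmol/h.
Outlet amounts (n = n₀ + ν ξ):
  A: 626 − 2(73.55) = 478.9
  B: 0 + 1(73.55) = 73.55
  C: 0 + 1(73.55) = 73.55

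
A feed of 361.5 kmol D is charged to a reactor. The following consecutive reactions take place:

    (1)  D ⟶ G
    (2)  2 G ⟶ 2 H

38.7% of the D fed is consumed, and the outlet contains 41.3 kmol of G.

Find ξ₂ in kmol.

ξ₂ = 49.3 kmol

Conversion of D: D consumed = 1ξ₁ = 0.387 × 361.5 → ξ₁ = 139.9 kmol.
G balance: n_G = 0 + 1ξ₁ − 2ξ₂ = 41.3 → ξ₂ = (1·139.9 − 41.3)/2 = 49.3 kmol.
Outlet amounts (n = n₀ + Σ ν·ξ):
  D: 361.5 − 1(139.9) = 221.6
  G: 0 + 1(139.9) − 2(49.3) = 41.3
  H: 0 + 2(49.3) = 98.6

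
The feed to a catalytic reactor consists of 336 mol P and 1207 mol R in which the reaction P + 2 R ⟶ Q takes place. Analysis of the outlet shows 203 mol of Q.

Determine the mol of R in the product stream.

801 mol

For Q: n = n₀ + 1ξ → 203 = 0 + 1ξ, giving ξ = 203 mol.
Outlet amounts (n = n₀ + ν ξ):
  P: 336 − 1(203) = 133
  R: 1207 − 2(203) = 801
  Q: 0 + 1(203) = 203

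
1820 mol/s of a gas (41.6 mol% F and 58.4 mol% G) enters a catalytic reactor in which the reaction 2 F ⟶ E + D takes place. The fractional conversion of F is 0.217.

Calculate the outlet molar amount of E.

82.1 mol/s

F reacted = 0.217 × 757.1 = 164.3 mol/s; ν_F = −2, so ξ = 164.3/2 = 82.15 mol/s.
Outlet amounts (n = n₀ + ν ξ):
  F: 757.1 − 2(82.15) = 592.8
  E: 0 + 1(82.15) = 82.15
  D: 0 + 1(82.15) = 82.15
  G: 1063 (inert)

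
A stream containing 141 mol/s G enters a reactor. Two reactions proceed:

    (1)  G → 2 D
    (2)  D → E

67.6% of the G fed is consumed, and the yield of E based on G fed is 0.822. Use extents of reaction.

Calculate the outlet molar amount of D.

74.7 mol/s

Conversion of G: G consumed = 1ξ₁ = 0.676 × 141 → ξ₁ = 95.32 mol/s.
Yield of E: 1ξ₂ / 141 = 0.822 → ξ₂ = 115.9 mol/s.
Outlet amounts (n = n₀ + Σ ν·ξ):
  G: 141 − 1(95.32) = 45.68
  D: 0 + 2(95.32) − 1(115.9) = 74.73
  E: 0 + 1(115.9) = 115.9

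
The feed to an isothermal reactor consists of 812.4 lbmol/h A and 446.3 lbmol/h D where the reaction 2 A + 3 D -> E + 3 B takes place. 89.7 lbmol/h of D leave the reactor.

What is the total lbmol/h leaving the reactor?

1140 lbmol/h

For D: n = n₀ − 3ξ → 89.7 = 446.3 − 3ξ, giving ξ = 118.9 lbmol/h.
Outlet amounts (n = n₀ + ν ξ):
  A: 812.4 − 2(118.9) = 574.7
  D: 446.3 − 3(118.9) = 89.7
  E: 0 + 1(118.9) = 118.9
  B: 0 + 3(118.9) = 356.6
Total out = 574.7 + 89.7 + 118.9 + 356.6 = 1140 lbmol/h.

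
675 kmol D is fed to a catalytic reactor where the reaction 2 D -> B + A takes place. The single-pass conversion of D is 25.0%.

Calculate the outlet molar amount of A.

D reacted = 0.25 × 675 = 168.8 kmol; ν_D = −2, so ξ = 168.8/2 = 84.38 kmol.
Outlet amounts (n = n₀ + ν ξ):
  D: 675 − 2(84.38) = 506.2
  B: 0 + 1(84.38) = 84.38
  A: 0 + 1(84.38) = 84.38

84.4 kmol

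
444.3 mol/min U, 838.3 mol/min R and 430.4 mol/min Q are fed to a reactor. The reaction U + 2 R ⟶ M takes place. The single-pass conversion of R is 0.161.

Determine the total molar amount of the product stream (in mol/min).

R reacted = 0.161 × 838.3 = 135 mol/min; ν_R = −2, so ξ = 135/2 = 67.48 mol/min.
Outlet amounts (n = n₀ + ν ξ):
  U: 444.3 − 1(67.48) = 376.8
  R: 838.3 − 2(67.48) = 703.3
  M: 0 + 1(67.48) = 67.48
  Q: 430.4 (inert)
Total out = 376.8 + 703.3 + 67.48 + 430.4 = 1578 mol/min.

1580 mol/min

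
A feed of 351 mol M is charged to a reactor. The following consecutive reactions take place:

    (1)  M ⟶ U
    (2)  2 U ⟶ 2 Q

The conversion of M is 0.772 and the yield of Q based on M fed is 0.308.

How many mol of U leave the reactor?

Conversion of M: M consumed = 1ξ₁ = 0.772 × 351 → ξ₁ = 271 mol.
Yield of Q: 2ξ₂ / 351 = 0.308 → ξ₂ = 54.05 mol.
Outlet amounts (n = n₀ + Σ ν·ξ):
  M: 351 − 1(271) = 80.03
  U: 0 + 1(271) − 2(54.05) = 162.9
  Q: 0 + 2(54.05) = 108.1

163 mol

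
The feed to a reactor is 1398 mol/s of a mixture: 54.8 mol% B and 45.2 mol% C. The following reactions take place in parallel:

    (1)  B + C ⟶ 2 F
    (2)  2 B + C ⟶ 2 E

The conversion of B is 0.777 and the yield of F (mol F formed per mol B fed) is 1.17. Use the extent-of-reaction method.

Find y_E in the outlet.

Yield of F: 2ξ₁ / 766.1 = 1.17 → ξ₁ = 448.2 mol/s.
Conversion of B: 1ξ₁ + 2ξ₂ = 0.777 × 766.1 = 595.3 → ξ₂ = 73.55 mol/s.
Outlet amounts (n = n₀ + Σ ν·ξ):
  B: 766.1 − 1(448.2) − 2(73.55) = 170.8
  C: 631.9 − 1(448.2) − 1(73.55) = 110.2
  F: 0 + 2(448.2) = 896.3
  E: 0 + 2(73.55) = 147.1
Total out = 1324 mol/s; y_E = 147.1 / 1324 = 0.1111.

0.111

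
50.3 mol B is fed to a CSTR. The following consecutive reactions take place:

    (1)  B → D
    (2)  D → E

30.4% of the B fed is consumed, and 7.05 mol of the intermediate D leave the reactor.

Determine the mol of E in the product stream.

Conversion of B: B consumed = 1ξ₁ = 0.304 × 50.3 → ξ₁ = 15.29 mol.
D balance: n_D = 0 + 1ξ₁ − 1ξ₂ = 7.05 → ξ₂ = (1·15.29 − 7.05)/1 = 8.241 mol.
Outlet amounts (n = n₀ + Σ ν·ξ):
  B: 50.3 − 1(15.29) = 35.01
  D: 0 + 1(15.29) − 1(8.241) = 7.05
  E: 0 + 1(8.241) = 8.241

8.24 mol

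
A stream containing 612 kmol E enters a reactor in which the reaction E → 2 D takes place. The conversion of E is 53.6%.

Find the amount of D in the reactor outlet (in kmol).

656 kmol

E reacted = 0.536 × 612 = 328 kmol; ν_E = −1, so ξ = 328/1 = 328 kmol.
Outlet amounts (n = n₀ + ν ξ):
  E: 612 − 1(328) = 284
  D: 0 + 2(328) = 656.1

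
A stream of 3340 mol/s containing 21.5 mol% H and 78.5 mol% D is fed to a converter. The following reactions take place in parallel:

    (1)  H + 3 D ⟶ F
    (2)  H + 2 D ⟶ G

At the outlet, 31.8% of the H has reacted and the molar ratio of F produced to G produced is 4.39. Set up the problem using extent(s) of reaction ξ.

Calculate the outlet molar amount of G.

Conversion of H: H consumed = 0.318 × 718.1 = 228.4 mol/s = 1ξ₁ + 1ξ₂.
Selectivity: 1ξ₁ / (1ξ₂) = 4.39 → ξ₁ = 4.39 ξ₂.
Substitute: (1·4.39 + 1) ξ₂ = 228.4 → ξ₂ = 42.37 mol/s, ξ₁ = 186 mol/s.
Outlet amounts (n = n₀ + Σ ν·ξ):
  H: 718.1 − 1(186) − 1(42.37) = 489.7
  D: 2622 − 3(186) − 2(42.37) = 1979
  F: 0 + 1(186) = 186
  G: 0 + 1(42.37) = 42.37

42.4 mol/s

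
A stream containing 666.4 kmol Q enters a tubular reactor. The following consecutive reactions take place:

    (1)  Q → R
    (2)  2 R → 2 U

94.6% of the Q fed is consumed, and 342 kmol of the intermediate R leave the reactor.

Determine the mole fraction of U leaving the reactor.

0.433

Conversion of Q: Q consumed = 1ξ₁ = 0.946 × 666.4 → ξ₁ = 630.4 kmol.
R balance: n_R = 0 + 1ξ₁ − 2ξ₂ = 342 → ξ₂ = (1·630.4 − 342)/2 = 144.2 kmol.
Outlet amounts (n = n₀ + Σ ν·ξ):
  Q: 666.4 − 1(630.4) = 35.99
  R: 0 + 1(630.4) − 2(144.2) = 342
  U: 0 + 2(144.2) = 288.4
Total out = 666.4 kmol; y_U = 288.4 / 666.4 = 0.4328.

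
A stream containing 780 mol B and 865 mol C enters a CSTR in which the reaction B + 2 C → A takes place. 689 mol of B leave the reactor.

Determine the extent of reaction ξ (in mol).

ξ = 91 mol

For B: n = n₀ − 1ξ → 689 = 780 − 1ξ, giving ξ = 91 mol.
Outlet amounts (n = n₀ + ν ξ):
  B: 780 − 1(91) = 689
  C: 865 − 2(91) = 683
  A: 0 + 1(91) = 91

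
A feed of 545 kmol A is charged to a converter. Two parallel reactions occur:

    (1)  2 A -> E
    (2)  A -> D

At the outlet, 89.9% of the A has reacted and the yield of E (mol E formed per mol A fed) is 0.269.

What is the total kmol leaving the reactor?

Yield of E: 1ξ₁ / 545 = 0.269 → ξ₁ = 146.6 kmol.
Conversion of A: 2ξ₁ + 1ξ₂ = 0.899 × 545 = 490 → ξ₂ = 196.7 kmol.
Outlet amounts (n = n₀ + Σ ν·ξ):
  A: 545 − 2(146.6) − 1(196.7) = 55.05
  E: 0 + 1(146.6) = 146.6
  D: 0 + 1(196.7) = 196.7
Total out = 55.05 + 146.6 + 196.7 = 398.4 kmol.

398 kmol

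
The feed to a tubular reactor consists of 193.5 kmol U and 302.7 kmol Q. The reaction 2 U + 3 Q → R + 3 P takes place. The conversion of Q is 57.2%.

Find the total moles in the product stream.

Q reacted = 0.572 × 302.7 = 173.1 kmol; ν_Q = −3, so ξ = 173.1/3 = 57.71 kmol.
Outlet amounts (n = n₀ + ν ξ):
  U: 193.5 − 2(57.71) = 78.07
  Q: 302.7 − 3(57.71) = 129.6
  R: 0 + 1(57.71) = 57.71
  P: 0 + 3(57.71) = 173.1
Total out = 78.07 + 129.6 + 57.71 + 173.1 = 438.5 kmol.

438 kmol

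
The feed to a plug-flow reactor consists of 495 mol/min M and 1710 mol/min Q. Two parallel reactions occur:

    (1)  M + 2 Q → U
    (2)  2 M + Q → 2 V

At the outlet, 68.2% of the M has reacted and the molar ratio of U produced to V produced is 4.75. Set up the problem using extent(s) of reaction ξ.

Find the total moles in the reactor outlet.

Conversion of M: M consumed = 0.682 × 495 = 337.6 mol/min = 1ξ₁ + 2ξ₂.
Selectivity: 1ξ₁ / (2ξ₂) = 4.75 → ξ₁ = 9.5 ξ₂.
Substitute: (1·9.5 + 2) ξ₂ = 337.6 → ξ₂ = 29.36 mol/min, ξ₁ = 278.9 mol/min.
Outlet amounts (n = n₀ + Σ ν·ξ):
  M: 495 − 1(278.9) − 2(29.36) = 157.4
  Q: 1710 − 2(278.9) − 1(29.36) = 1123
  U: 0 + 1(278.9) = 278.9
  V: 0 + 2(29.36) = 58.71
Total out = 157.4 + 1123 + 278.9 + 58.71 = 1618 mol/min.

1620 mol/min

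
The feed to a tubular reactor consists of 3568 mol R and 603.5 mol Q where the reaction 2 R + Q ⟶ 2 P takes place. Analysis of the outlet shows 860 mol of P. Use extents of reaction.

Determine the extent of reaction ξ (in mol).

For P: n = n₀ + 2ξ → 860 = 0 + 2ξ, giving ξ = 430 mol.
Outlet amounts (n = n₀ + ν ξ):
  R: 3568 − 2(430) = 2708
  Q: 603.5 − 1(430) = 173.5
  P: 0 + 2(430) = 860

ξ = 430 mol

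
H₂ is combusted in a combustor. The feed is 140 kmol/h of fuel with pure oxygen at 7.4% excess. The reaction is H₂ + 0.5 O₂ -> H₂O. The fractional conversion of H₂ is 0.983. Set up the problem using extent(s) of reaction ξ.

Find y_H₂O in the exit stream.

0.94

Stoichiometric O₂ = 0.5 × 140 = 70 kmol/h; O₂ fed = 70 × 1.074 = 75.18 kmol/h.
Fuel reacted = 0.983 × 140 → ξ = 137.6 kmol/h.
Outlet (n = n₀ + ν ξ):
  H₂: 140 − 1(137.6) = 2.38
  O₂: 75.18 − 0.5(137.6) = 6.37
  H₂O: 0 + 1(137.6) = 137.6
Total out = 146.4 kmol/h; y_H₂O = 137.6 / 146.4 = 0.9402.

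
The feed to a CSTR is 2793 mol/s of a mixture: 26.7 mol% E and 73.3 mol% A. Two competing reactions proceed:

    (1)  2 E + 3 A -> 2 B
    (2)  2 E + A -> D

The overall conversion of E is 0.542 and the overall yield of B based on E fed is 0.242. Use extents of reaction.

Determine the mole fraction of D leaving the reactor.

Yield of B: 2ξ₁ / 745.7 = 0.242 → ξ₁ = 90.23 mol/s.
Conversion of E: 2ξ₁ + 2ξ₂ = 0.542 × 745.7 = 404.2 → ξ₂ = 111.9 mol/s.
Outlet amounts (n = n₀ + Σ ν·ξ):
  E: 745.7 − 2(90.23) − 2(111.9) = 341.5
  A: 2047 − 3(90.23) − 1(111.9) = 1665
  B: 0 + 2(90.23) = 180.5
  D: 0 + 1(111.9) = 111.9
Total out = 2299 mol/s; y_D = 111.9 / 2299 = 0.04866.

0.0487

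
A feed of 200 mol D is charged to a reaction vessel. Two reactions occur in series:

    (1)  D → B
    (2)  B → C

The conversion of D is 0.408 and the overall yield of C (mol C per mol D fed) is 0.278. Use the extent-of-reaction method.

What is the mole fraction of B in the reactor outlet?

0.13

Conversion of D: D consumed = 1ξ₁ = 0.408 × 200 → ξ₁ = 81.6 mol.
Yield of C: 1ξ₂ / 200 = 0.278 → ξ₂ = 55.6 mol.
Outlet amounts (n = n₀ + Σ ν·ξ):
  D: 200 − 1(81.6) = 118.4
  B: 0 + 1(81.6) − 1(55.6) = 26
  C: 0 + 1(55.6) = 55.6
Total out = 200 mol; y_B = 26 / 200 = 0.13.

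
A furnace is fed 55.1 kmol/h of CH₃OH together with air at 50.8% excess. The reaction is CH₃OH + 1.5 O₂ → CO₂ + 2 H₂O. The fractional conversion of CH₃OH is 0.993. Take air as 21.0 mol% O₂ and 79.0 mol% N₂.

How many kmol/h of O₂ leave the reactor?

Stoichiometric O₂ = 1.5 × 55.1 = 82.65 kmol/h; O₂ fed = 82.65 × 1.508 = 124.6 kmol/h.
N₂ fed = 124.6 × 79/21 = 468.9 kmol/h.
Fuel reacted = 0.993 × 55.1 → ξ = 54.71 kmol/h.
Outlet (n = n₀ + ν ξ):
  CH₃OH: 55.1 − 1(54.71) = 0.3857
  O₂: 124.6 − 1.5(54.71) = 42.56
  N₂: 468.9 (inert)
  CO₂: 0 + 1(54.71) = 54.71
  H₂O: 0 + 2(54.71) = 109.4

42.6 kmol/h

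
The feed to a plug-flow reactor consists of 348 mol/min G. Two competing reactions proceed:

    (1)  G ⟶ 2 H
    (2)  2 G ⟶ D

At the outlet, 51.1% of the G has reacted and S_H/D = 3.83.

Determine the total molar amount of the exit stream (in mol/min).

390 mol/min

Conversion of G: G consumed = 0.511 × 348 = 177.8 mol/min = 1ξ₁ + 2ξ₂.
Selectivity: 2ξ₁ / (1ξ₂) = 3.83 → ξ₁ = 1.915 ξ₂.
Substitute: (1·1.915 + 2) ξ₂ = 177.8 → ξ₂ = 45.42 mol/min, ξ₁ = 86.98 mol/min.
Outlet amounts (n = n₀ + Σ ν·ξ):
  G: 348 − 1(86.98) − 2(45.42) = 170.2
  H: 0 + 2(86.98) = 174
  D: 0 + 1(45.42) = 45.42
Total out = 170.2 + 174 + 45.42 = 389.6 mol/min.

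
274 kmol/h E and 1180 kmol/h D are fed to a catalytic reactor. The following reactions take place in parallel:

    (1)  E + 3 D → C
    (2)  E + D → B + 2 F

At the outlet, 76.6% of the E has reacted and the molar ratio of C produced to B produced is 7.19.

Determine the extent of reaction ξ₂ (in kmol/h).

ξ₂ = 25.6 kmol/h

Conversion of E: E consumed = 0.766 × 274 = 209.9 kmol/h = 1ξ₁ + 1ξ₂.
Selectivity: 1ξ₁ / (1ξ₂) = 7.19 → ξ₁ = 7.19 ξ₂.
Substitute: (1·7.19 + 1) ξ₂ = 209.9 → ξ₂ = 25.63 kmol/h, ξ₁ = 184.3 kmol/h.
Outlet amounts (n = n₀ + Σ ν·ξ):
  E: 274 − 1(184.3) − 1(25.63) = 64.12
  D: 1180 − 3(184.3) − 1(25.63) = 601.6
  C: 0 + 1(184.3) = 184.3
  B: 0 + 1(25.63) = 25.63
  F: 0 + 2(25.63) = 51.25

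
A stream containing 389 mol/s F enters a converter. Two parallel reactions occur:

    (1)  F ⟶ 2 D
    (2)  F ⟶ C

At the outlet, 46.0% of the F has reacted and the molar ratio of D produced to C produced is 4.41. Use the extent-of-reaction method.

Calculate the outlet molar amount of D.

Conversion of F: F consumed = 0.46 × 389 = 178.9 mol/s = 1ξ₁ + 1ξ₂.
Selectivity: 2ξ₁ / (1ξ₂) = 4.41 → ξ₁ = 2.205 ξ₂.
Substitute: (1·2.205 + 1) ξ₂ = 178.9 → ξ₂ = 55.83 mol/s, ξ₁ = 123.1 mol/s.
Outlet amounts (n = n₀ + Σ ν·ξ):
  F: 389 − 1(123.1) − 1(55.83) = 210.1
  D: 0 + 2(123.1) = 246.2
  C: 0 + 1(55.83) = 55.83

246 mol/s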